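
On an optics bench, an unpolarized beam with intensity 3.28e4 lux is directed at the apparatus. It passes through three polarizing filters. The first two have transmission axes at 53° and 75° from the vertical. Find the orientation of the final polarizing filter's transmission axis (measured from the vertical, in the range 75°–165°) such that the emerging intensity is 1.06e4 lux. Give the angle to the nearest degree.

Unpolarized light through the first polarizer → I₁ = ½ I₀, now polarized at 53°.
I₂ = I₁ cos²(75° − 53°) = 0.5 I₀ · cos²(22°) = 0.4298 I₀.
Target fraction: 1.06e4 / 3.28e4 lux = 0.3232 of I₀.
Need I₃/I₀ = 0.3232, so cos²(θ − 75°) = 0.3232 / 0.4298 = 0.7518.
θ − 75° = arccos(√0.7518) = 29.9°, giving θ ≈ 75 + 29.9 = 104.9°.

θ ≈ 105°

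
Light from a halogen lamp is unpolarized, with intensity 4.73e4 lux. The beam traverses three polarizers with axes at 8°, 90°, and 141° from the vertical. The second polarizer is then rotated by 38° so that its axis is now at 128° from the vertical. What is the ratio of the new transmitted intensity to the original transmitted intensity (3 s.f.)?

I_new/I_old ≈ 30.9

Before rotation:
Unpolarized light through the first polarizer → I₁ = ½ I₀, now polarized at 8°.
I₂ = I₁ cos²(90° − 8°) = 0.5 I₀ · cos²(82°) = 0.009685 I₀.
I₃ = I₂ cos²(141° − 90°) = 0.009685 I₀ · cos²(51°) = 0.003836 I₀.
After rotation:
Unpolarized light through the first polarizer → I₁ = ½ I₀, now polarized at 8°.
Angle between axes 1 and 2: 60°. I₂ = 0.5 I₀ · cos²(60°) = 0.125 I₀.
I₃ = I₂ cos²(141° − 128°) = 0.125 I₀ · cos²(13°) = 0.1187 I₀.
Ratio = 0.1187 / 0.003836 = 30.94.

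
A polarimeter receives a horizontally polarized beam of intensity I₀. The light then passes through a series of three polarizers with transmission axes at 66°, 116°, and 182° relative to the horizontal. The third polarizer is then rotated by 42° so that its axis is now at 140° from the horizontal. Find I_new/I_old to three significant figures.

I_new/I_old ≈ 5.04

Before rotation:
I₁ = I₀ cos²(66° − 0°) = I₀ cos²(66°) = 0.1654 I₀.
I₂ = I₁ cos²(116° − 66°) = 0.1654 I₀ · cos²(50°) = 0.06835 I₀.
I₃ = I₂ cos²(182° − 116°) = 0.06835 I₀ · cos²(66°) = 0.01131 I₀.
After rotation:
I₁ = I₀ cos²(66° − 0°) = I₀ cos²(66°) = 0.1654 I₀.
I₂ = I₁ cos²(116° − 66°) = 0.1654 I₀ · cos²(50°) = 0.06835 I₀.
I₃ = I₂ cos²(140° − 116°) = 0.06835 I₀ · cos²(24°) = 0.05705 I₀.
Ratio = 0.05705 / 0.01131 = 5.045.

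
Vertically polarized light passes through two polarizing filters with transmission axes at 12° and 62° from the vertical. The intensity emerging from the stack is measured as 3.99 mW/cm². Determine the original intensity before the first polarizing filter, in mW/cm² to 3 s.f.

I₀ ≈ 10.1 mW/cm²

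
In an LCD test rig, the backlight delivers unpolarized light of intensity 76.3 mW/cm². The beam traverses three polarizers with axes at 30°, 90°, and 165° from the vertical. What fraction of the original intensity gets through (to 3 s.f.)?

I/I₀ ≈ 0.00837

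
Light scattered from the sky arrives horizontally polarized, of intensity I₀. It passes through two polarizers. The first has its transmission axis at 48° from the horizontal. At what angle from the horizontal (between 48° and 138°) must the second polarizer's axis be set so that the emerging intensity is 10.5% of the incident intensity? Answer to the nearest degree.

θ ≈ 109°

I₁ = I₀ cos²(48° − 0°) = I₀ cos²(48°) = 0.4477 I₀.
Need I₂/I₀ = 0.105, so cos²(θ − 48°) = 0.105 / 0.4477 = 0.2345.
θ − 48° = arccos(√0.2345) = 61.0°, giving θ ≈ 48 + 61.0 = 109.0°.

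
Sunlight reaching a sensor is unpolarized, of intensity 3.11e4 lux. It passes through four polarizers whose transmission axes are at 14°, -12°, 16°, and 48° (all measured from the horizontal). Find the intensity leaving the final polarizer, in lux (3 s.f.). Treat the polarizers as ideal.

Unpolarized light through the first polarizer → I₁ = 3.11e4 lux/2 = 1.555e+04 lux, polarized at 14°.
I₂ = I₁ · cos²(26°) = 1.555e+04 · 0.8078 = 1.256e+04 lux.
I₃ = I₂ · cos²(28°) = 1.256e+04 · 0.7796 = 9793 lux.
I₄ = I₃ · cos²(32°) = 9793 · 0.7192 = 7043 lux.

I ≈ 7040 lux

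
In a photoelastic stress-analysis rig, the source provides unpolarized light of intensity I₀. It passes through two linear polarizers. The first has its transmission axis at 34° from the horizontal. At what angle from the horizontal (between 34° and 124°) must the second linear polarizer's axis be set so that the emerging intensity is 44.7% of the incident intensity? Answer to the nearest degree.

θ ≈ 53°

Unpolarized light through the first polarizer → I₁ = ½ I₀, now polarized at 34°.
Need I₂/I₀ = 0.447, so cos²(θ − 34°) = 0.447 / 0.5 = 0.894.
θ − 34° = arccos(√0.894) = 19.0°, giving θ ≈ 34 + 19.0 = 53.0°.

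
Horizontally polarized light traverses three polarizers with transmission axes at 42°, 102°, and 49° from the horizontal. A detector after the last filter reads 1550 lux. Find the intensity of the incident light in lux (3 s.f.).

I₁ = I₀ cos²(42° − 0°) = I₀ cos²(42°) = 0.5523 I₀.
I₂ = I₁ cos²(102° − 42°) = 0.5523 I₀ · cos²(60°) = 0.1381 I₀.
I₃ = I₂ cos²(49° − 102°) = 0.1381 I₀ · cos²(53°) = 0.05 I₀.
So 1550 lux = 0.05 I₀, giving I₀ = 1550/0.05 = 3.1e+04 lux.

I₀ ≈ 3.10e4 lux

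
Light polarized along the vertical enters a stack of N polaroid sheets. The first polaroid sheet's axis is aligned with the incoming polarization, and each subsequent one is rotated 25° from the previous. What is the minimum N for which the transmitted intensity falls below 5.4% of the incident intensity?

N = 16

First polarizer is aligned with the polarization: full transmission.
Each further stage multiplies by cos²(25°) = 0.8214.
After N polarizers: T = 0.8214^(N−1). Require T < 0.054 ⇒ N−1 > ln(0.054)/ln(0.8214) = 14.83, so N−1 ≥ 15 and N = 16.
Check: N=16 gives T = 0.05227 < 0.054; N=15 gives T = 0.06364.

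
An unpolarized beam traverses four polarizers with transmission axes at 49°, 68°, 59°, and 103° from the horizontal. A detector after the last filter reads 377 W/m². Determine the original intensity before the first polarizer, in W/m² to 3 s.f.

I₀ ≈ 1670 W/m²

Unpolarized light through the first polarizer → I₁ = ½ I₀, now polarized at 49°.
I₂ = I₁ cos²(68° − 49°) = 0.5 I₀ · cos²(19°) = 0.447 I₀.
I₃ = I₂ cos²(59° − 68°) = 0.447 I₀ · cos²(9°) = 0.4361 I₀.
I₄ = I₃ cos²(103° − 59°) = 0.4361 I₀ · cos²(44°) = 0.2256 I₀.
So 377 W/m² = 0.2256 I₀, giving I₀ = 377/0.2256 = 1671 W/m².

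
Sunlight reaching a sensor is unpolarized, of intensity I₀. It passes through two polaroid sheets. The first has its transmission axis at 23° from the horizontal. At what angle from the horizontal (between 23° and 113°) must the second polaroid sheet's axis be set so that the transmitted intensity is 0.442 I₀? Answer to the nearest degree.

θ ≈ 43°

Unpolarized light through the first polarizer → I₁ = ½ I₀, now polarized at 23°.
Need I₂/I₀ = 0.442, so cos²(θ − 23°) = 0.442 / 0.5 = 0.884.
θ − 23° = arccos(√0.884) = 19.9°, giving θ ≈ 23 + 19.9 = 42.9°.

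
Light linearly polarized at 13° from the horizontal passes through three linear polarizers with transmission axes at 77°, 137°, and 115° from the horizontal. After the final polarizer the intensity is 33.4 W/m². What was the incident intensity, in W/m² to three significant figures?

I₀ ≈ 809 W/m²

I₁ = I₀ cos²(77° − 13°) = I₀ cos²(64°) = 0.1922 I₀.
I₂ = I₁ cos²(137° − 77°) = 0.1922 I₀ · cos²(60°) = 0.04804 I₀.
I₃ = I₂ cos²(115° − 137°) = 0.04804 I₀ · cos²(22°) = 0.0413 I₀.
So 33.4 W/m² = 0.0413 I₀, giving I₀ = 33.4/0.0413 = 808.7 W/m².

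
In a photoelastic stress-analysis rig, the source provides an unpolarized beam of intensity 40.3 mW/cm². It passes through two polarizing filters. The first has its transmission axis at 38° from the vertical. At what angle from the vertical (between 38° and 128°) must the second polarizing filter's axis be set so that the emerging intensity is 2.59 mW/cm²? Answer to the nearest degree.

Unpolarized light through the first polarizer → I₁ = ½ I₀, now polarized at 38°.
Target fraction: 2.59 / 40.3 mW/cm² = 0.06427 of I₀.
Need I₂/I₀ = 0.06427, so cos²(θ − 38°) = 0.06427 / 0.5 = 0.1285.
θ − 38° = arccos(√0.1285) = 69.0°, giving θ ≈ 38 + 69.0 = 107.0°.

θ ≈ 107°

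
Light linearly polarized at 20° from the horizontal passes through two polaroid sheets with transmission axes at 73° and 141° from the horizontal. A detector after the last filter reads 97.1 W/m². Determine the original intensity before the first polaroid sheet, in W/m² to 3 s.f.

I₀ ≈ 1910 W/m²

I₁ = I₀ cos²(73° − 20°) = I₀ cos²(53°) = 0.3622 I₀.
I₂ = I₁ cos²(141° − 73°) = 0.3622 I₀ · cos²(68°) = 0.05082 I₀.
So 97.1 W/m² = 0.05082 I₀, giving I₀ = 97.1/0.05082 = 1910 W/m².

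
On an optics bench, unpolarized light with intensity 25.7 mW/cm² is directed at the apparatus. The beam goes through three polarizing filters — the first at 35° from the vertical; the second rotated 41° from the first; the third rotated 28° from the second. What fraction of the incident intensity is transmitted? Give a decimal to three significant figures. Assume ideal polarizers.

Unpolarized light through the first polarizer → I₁ = 25.7 mW/cm²/2 = 12.85 mW/cm², polarized at 35°.
I₂ = I₁ · cos²(41°) = 12.85 · 0.5696 = 7.319 mW/cm².
I₃ = I₂ · cos²(28°) = 7.319 · 0.7796 = 5.706 mW/cm².
Transmitted fraction = 0.222.

I/I₀ ≈ 0.222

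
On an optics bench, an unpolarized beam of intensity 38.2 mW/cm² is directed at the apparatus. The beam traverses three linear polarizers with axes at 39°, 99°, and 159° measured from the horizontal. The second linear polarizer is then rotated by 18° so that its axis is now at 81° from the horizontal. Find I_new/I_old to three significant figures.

I_new/I_old ≈ 0.382

Before rotation:
Unpolarized light through the first polarizer → I₁ = ½ I₀, now polarized at 39°.
I₂ = I₁ cos²(99° − 39°) = 0.5 I₀ · cos²(60°) = 0.125 I₀.
I₃ = I₂ cos²(159° − 99°) = 0.125 I₀ · cos²(60°) = 0.03125 I₀.
After rotation:
Unpolarized light through the first polarizer → I₁ = ½ I₀, now polarized at 39°.
I₂ = I₁ cos²(81° − 39°) = 0.5 I₀ · cos²(42°) = 0.2761 I₀.
I₃ = I₂ cos²(159° − 81°) = 0.2761 I₀ · cos²(78°) = 0.01194 I₀.
Ratio = 0.01194 / 0.03125 = 0.382.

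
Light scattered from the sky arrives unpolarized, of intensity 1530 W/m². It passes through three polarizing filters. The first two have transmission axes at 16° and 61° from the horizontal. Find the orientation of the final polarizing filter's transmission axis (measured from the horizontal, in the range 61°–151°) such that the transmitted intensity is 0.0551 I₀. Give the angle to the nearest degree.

θ ≈ 123°

Unpolarized light through the first polarizer → I₁ = ½ I₀, now polarized at 16°.
I₂ = I₁ cos²(61° − 16°) = 0.5 I₀ · cos²(45°) = 0.25 I₀.
Need I₃/I₀ = 0.0551, so cos²(θ − 61°) = 0.0551 / 0.25 = 0.2204.
θ − 61° = arccos(√0.2204) = 62.0°, giving θ ≈ 61 + 62.0 = 123.0°.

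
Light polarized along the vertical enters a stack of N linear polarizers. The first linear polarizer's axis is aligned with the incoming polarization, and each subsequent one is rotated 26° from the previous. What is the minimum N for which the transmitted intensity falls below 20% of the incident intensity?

N = 9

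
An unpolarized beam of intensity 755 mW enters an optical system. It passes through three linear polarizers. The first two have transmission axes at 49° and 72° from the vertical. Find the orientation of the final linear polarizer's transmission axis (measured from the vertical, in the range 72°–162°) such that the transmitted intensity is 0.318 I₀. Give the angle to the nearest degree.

Unpolarized light through the first polarizer → I₁ = ½ I₀, now polarized at 49°.
I₂ = I₁ cos²(72° − 49°) = 0.5 I₀ · cos²(23°) = 0.4237 I₀.
Need I₃/I₀ = 0.318, so cos²(θ − 72°) = 0.318 / 0.4237 = 0.7506.
θ − 72° = arccos(√0.7506) = 30.0°, giving θ ≈ 72 + 30.0 = 102.0°.

θ ≈ 102°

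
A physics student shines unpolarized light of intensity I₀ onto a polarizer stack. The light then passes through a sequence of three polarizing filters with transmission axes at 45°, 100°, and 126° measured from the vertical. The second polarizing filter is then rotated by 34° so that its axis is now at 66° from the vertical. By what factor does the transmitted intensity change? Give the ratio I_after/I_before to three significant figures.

I_new/I_old ≈ 0.820

Before rotation:
Unpolarized light through the first polarizer → I₁ = ½ I₀, now polarized at 45°.
I₂ = I₁ cos²(100° − 45°) = 0.5 I₀ · cos²(55°) = 0.1645 I₀.
I₃ = I₂ cos²(126° − 100°) = 0.1645 I₀ · cos²(26°) = 0.1329 I₀.
After rotation:
Unpolarized light through the first polarizer → I₁ = ½ I₀, now polarized at 45°.
I₂ = I₁ cos²(66° − 45°) = 0.5 I₀ · cos²(21°) = 0.4358 I₀.
I₃ = I₂ cos²(126° − 66°) = 0.4358 I₀ · cos²(60°) = 0.1089 I₀.
Ratio = 0.1089 / 0.1329 = 0.8199.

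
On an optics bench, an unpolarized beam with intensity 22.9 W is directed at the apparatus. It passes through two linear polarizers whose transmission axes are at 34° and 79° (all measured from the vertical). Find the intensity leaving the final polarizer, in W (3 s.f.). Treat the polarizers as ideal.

I ≈ 5.73 W

Unpolarized light through the first polarizer → I₁ = 22.9 W/2 = 11.45 W, polarized at 34°.
I₂ = I₁ · cos²(45°) = 11.45 · 0.5 = 5.725 W.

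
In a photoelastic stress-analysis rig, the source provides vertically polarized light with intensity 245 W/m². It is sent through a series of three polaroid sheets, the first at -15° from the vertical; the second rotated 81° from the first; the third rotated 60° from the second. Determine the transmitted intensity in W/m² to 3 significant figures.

I₁ = 245 W/m² · cos²(15°) = 228.6 W/m².
I₂ = I₁ · cos²(81°) = 228.6 · 0.02447 = 5.594 W/m².
I₃ = I₂ · cos²(60°) = 5.594 · 0.25 = 1.398 W/m².

I ≈ 1.40 W/m²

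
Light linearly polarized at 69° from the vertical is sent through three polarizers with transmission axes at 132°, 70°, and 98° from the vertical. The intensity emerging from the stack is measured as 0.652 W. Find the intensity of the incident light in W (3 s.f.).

By Malus's law, I₁ = I₀ cos²(132° − 69°) = I₀ cos²(63°) = 0.2061 I₀.
I₂ = I₁ cos²(70° − 132°) = 0.2061 I₀ · cos²(62°) = 0.04543 I₀.
I₃ = I₂ cos²(98° − 70°) = 0.04543 I₀ · cos²(28°) = 0.03541 I₀.
So 0.652 W = 0.03541 I₀, giving I₀ = 0.652/0.03541 = 18.41 W.

I₀ ≈ 18.4 W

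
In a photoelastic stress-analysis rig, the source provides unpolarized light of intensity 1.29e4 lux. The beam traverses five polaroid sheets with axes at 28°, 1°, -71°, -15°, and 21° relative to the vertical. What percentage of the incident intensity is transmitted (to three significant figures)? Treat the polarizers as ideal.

≈ 0.776%

Unpolarized light through the first polarizer → I₁ = 1.29e4 lux/2 = 6450 lux, polarized at 28°.
I₂ = I₁ · cos²(27°) = 6450 · 0.7939 = 5121 lux.
I₃ = I₂ · cos²(72°) = 5121 · 0.09549 = 489 lux.
I₄ = I₃ · cos²(56°) = 489 · 0.3127 = 152.9 lux.
I₅ = I₄ · cos²(36°) = 152.9 · 0.6545 = 100.1 lux.
That is 0.7758% of the incident intensity.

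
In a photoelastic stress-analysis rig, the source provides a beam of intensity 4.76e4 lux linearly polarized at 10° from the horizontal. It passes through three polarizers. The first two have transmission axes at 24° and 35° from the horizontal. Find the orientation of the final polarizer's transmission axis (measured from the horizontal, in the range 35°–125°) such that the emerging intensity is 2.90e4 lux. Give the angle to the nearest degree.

By Malus's law, I₁ = I₀ cos²(24° − 10°) = I₀ cos²(14°) = 0.9415 I₀.
I₂ = I₁ cos²(35° − 24°) = 0.9415 I₀ · cos²(11°) = 0.9072 I₀.
Target fraction: 2.90e4 / 4.76e4 lux = 0.6092 of I₀.
Need I₃/I₀ = 0.6092, so cos²(θ − 35°) = 0.6092 / 0.9072 = 0.6716.
θ − 35° = arccos(√0.6716) = 35.0°, giving θ ≈ 35 + 35.0 = 70.0°.

θ ≈ 70°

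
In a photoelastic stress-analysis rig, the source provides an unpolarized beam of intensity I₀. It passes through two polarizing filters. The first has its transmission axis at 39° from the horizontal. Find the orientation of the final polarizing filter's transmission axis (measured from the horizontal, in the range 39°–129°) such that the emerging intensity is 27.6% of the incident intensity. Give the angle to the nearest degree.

θ ≈ 81°

Unpolarized light through the first polarizer → I₁ = ½ I₀, now polarized at 39°.
Need I₂/I₀ = 0.276, so cos²(θ − 39°) = 0.276 / 0.5 = 0.552.
θ − 39° = arccos(√0.552) = 42.0°, giving θ ≈ 39 + 42.0 = 81.0°.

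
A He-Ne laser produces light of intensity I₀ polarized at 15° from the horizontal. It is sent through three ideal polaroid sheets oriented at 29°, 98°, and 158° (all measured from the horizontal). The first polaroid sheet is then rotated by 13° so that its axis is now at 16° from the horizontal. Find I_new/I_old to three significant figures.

I_new/I_old ≈ 0.160

Before rotation:
I₁ = I₀ cos²(29° − 15°) = I₀ cos²(14°) = 0.9415 I₀.
I₂ = I₁ cos²(98° − 29°) = 0.9415 I₀ · cos²(69°) = 0.1209 I₀.
I₃ = I₂ cos²(158° − 98°) = 0.1209 I₀ · cos²(60°) = 0.03023 I₀.
After rotation:
I₁ = I₀ cos²(16° − 15°) = I₀ cos²(1°) = 0.9997 I₀.
I₂ = I₁ cos²(98° − 16°) = 0.9997 I₀ · cos²(82°) = 0.01936 I₀.
I₃ = I₂ cos²(158° − 98°) = 0.01936 I₀ · cos²(60°) = 0.004841 I₀.
Ratio = 0.004841 / 0.03023 = 0.1601.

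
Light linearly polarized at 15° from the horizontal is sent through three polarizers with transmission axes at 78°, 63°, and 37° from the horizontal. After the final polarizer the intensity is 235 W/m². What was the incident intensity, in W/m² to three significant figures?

I₀ ≈ 1510 W/m²

I₁ = I₀ cos²(78° − 15°) = I₀ cos²(63°) = 0.2061 I₀.
I₂ = I₁ cos²(63° − 78°) = 0.2061 I₀ · cos²(15°) = 0.1923 I₀.
I₃ = I₂ cos²(37° − 63°) = 0.1923 I₀ · cos²(26°) = 0.1553 I₀.
So 235 W/m² = 0.1553 I₀, giving I₀ = 235/0.1553 = 1513 W/m².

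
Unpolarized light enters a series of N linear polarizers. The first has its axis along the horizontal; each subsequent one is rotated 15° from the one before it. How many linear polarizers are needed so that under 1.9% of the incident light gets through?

N = 49

First polarizer halves the unpolarized light: factor 1/2.
Each further stage multiplies by cos²(15°) = 0.933.
After N polarizers: T = 0.5·0.933^(N−1). Require T < 0.019 ⇒ N−1 > ln(0.019/0.5)/ln(0.933) = 47.16, so N−1 ≥ 48 and N = 49.
Check: N=49 gives T = 0.01793 < 0.019; N=48 gives T = 0.01922.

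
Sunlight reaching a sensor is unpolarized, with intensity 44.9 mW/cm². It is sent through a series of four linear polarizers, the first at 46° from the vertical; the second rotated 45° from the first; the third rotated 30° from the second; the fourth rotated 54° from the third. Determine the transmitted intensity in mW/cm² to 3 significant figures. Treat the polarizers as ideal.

I ≈ 2.91 mW/cm²

Unpolarized light through the first polarizer → I₁ = 44.9 mW/cm²/2 = 22.45 mW/cm², polarized at 46°.
I₂ = I₁ · cos²(45°) = 22.45 · 0.5 = 11.23 mW/cm².
I₃ = I₂ · cos²(30°) = 11.23 · 0.75 = 8.419 mW/cm².
I₄ = I₃ · cos²(54°) = 8.419 · 0.3455 = 2.909 mW/cm².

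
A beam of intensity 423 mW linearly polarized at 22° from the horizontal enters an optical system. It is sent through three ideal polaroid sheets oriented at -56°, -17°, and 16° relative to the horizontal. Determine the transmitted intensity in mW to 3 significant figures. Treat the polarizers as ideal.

I ≈ 7.77 mW

By Malus's law, I₁ = 423 mW · cos²(78°) = 18.29 mW.
I₂ = I₁ · cos²(39°) = 18.29 · 0.604 = 11.04 mW.
I₃ = I₂ · cos²(33°) = 11.04 · 0.7034 = 7.768 mW.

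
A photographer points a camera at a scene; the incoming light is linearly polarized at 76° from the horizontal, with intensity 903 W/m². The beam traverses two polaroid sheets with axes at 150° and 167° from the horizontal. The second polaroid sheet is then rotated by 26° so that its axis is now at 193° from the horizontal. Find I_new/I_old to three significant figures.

Before rotation:
By Malus's law, I₁ = I₀ cos²(150° − 76°) = I₀ cos²(74°) = 0.07598 I₀.
I₂ = I₁ cos²(167° − 150°) = 0.07598 I₀ · cos²(17°) = 0.06948 I₀.
After rotation:
I₁ = I₀ cos²(150° − 76°) = I₀ cos²(74°) = 0.07598 I₀.
I₂ = I₁ cos²(193° − 150°) = 0.07598 I₀ · cos²(43°) = 0.04064 I₀.
Ratio = 0.04064 / 0.06948 = 0.5849.

I_new/I_old ≈ 0.585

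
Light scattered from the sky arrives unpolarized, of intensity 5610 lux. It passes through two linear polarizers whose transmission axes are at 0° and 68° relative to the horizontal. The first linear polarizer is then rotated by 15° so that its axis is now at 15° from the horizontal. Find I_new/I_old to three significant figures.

Before rotation:
Unpolarized light through the first polarizer → I₁ = ½ I₀, now polarized at 0°.
I₂ = I₁ cos²(68° − 0°) = 0.5 I₀ · cos²(68°) = 0.07017 I₀.
After rotation:
Unpolarized light through the first polarizer → I₁ = ½ I₀, now polarized at 15°.
I₂ = I₁ cos²(68° − 15°) = 0.5 I₀ · cos²(53°) = 0.1811 I₀.
Ratio = 0.1811 / 0.07017 = 2.581.

I_new/I_old ≈ 2.58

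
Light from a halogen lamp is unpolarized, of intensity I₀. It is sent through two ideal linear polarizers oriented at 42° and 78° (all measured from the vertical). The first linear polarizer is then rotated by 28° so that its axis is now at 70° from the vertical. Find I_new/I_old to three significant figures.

I_new/I_old ≈ 1.50

Before rotation:
Unpolarized light through the first polarizer → I₁ = ½ I₀, now polarized at 42°.
I₂ = I₁ cos²(78° − 42°) = 0.5 I₀ · cos²(36°) = 0.3273 I₀.
After rotation:
Unpolarized light through the first polarizer → I₁ = ½ I₀, now polarized at 70°.
I₂ = I₁ cos²(78° − 70°) = 0.5 I₀ · cos²(8°) = 0.4903 I₀.
Ratio = 0.4903 / 0.3273 = 1.498.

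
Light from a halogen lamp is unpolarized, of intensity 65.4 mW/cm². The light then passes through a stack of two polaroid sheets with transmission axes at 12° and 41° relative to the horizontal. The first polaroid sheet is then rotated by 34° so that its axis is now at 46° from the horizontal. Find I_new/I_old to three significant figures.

I_new/I_old ≈ 1.30

Before rotation:
Unpolarized light through the first polarizer → I₁ = ½ I₀, now polarized at 12°.
I₂ = I₁ cos²(41° − 12°) = 0.5 I₀ · cos²(29°) = 0.3825 I₀.
After rotation:
Unpolarized light through the first polarizer → I₁ = ½ I₀, now polarized at 46°.
I₂ = I₁ cos²(41° − 46°) = 0.5 I₀ · cos²(5°) = 0.4962 I₀.
Ratio = 0.4962 / 0.3825 = 1.297.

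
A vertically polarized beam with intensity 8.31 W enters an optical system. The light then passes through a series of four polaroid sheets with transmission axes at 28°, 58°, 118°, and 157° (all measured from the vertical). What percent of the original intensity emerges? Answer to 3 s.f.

By Malus's law, I₁ = 8.31 W · cos²(28°) = 6.478 W.
I₂ = I₁ · cos²(30°) = 6.478 · 0.75 = 4.859 W.
I₃ = I₂ · cos²(60°) = 4.859 · 0.25 = 1.215 W.
I₄ = I₃ · cos²(39°) = 1.215 · 0.604 = 0.7336 W.
That is 8.828% of the incident intensity.

≈ 8.83%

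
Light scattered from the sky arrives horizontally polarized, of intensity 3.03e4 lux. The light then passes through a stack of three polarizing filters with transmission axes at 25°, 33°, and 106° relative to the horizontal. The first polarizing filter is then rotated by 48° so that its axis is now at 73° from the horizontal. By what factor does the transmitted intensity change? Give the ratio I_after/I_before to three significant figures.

Before rotation:
I₁ = I₀ cos²(25° − 0°) = I₀ cos²(25°) = 0.8214 I₀.
I₂ = I₁ cos²(33° − 25°) = 0.8214 I₀ · cos²(8°) = 0.8055 I₀.
I₃ = I₂ cos²(106° − 33°) = 0.8055 I₀ · cos²(73°) = 0.06885 I₀.
After rotation:
I₁ = I₀ cos²(73° − 0°) = I₀ cos²(73°) = 0.08548 I₀.
I₂ = I₁ cos²(33° − 73°) = 0.08548 I₀ · cos²(40°) = 0.05016 I₀.
I₃ = I₂ cos²(106° − 33°) = 0.05016 I₀ · cos²(73°) = 0.004288 I₀.
Ratio = 0.004288 / 0.06885 = 0.06228.

I_new/I_old ≈ 0.0623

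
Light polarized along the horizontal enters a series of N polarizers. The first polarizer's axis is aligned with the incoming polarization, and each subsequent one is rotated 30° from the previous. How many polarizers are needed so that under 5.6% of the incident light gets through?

N = 12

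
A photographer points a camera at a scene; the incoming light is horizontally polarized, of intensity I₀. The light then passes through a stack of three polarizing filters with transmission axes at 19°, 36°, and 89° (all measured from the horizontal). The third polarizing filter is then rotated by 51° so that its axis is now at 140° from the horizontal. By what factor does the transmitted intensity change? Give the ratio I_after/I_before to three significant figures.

I_new/I_old ≈ 0.162

Before rotation:
I₁ = I₀ cos²(19° − 0°) = I₀ cos²(19°) = 0.894 I₀.
I₂ = I₁ cos²(36° − 19°) = 0.894 I₀ · cos²(17°) = 0.8176 I₀.
I₃ = I₂ cos²(89° − 36°) = 0.8176 I₀ · cos²(53°) = 0.2961 I₀.
After rotation:
I₁ = I₀ cos²(19° − 0°) = I₀ cos²(19°) = 0.894 I₀.
I₂ = I₁ cos²(36° − 19°) = 0.894 I₀ · cos²(17°) = 0.8176 I₀.
Angle between axes 2 and 3: 76°. I₃ = 0.8176 I₀ · cos²(76°) = 0.04785 I₀.
Ratio = 0.04785 / 0.2961 = 0.1616.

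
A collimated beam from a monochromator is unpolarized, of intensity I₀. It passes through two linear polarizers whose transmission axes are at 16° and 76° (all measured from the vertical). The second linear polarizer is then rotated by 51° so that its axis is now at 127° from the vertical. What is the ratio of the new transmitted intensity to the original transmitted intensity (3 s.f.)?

I_new/I_old ≈ 0.514

Before rotation:
Unpolarized light through the first polarizer → I₁ = ½ I₀, now polarized at 16°.
I₂ = I₁ cos²(76° − 16°) = 0.5 I₀ · cos²(60°) = 0.125 I₀.
After rotation:
Unpolarized light through the first polarizer → I₁ = ½ I₀, now polarized at 16°.
Angle between axes 1 and 2: 69°. I₂ = 0.5 I₀ · cos²(69°) = 0.06421 I₀.
Ratio = 0.06421 / 0.125 = 0.5137.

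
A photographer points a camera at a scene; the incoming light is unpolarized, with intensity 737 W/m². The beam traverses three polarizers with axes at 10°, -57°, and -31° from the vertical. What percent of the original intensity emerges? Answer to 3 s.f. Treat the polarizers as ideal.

Unpolarized light through the first polarizer → I₁ = 737 W/m²/2 = 368.5 W/m², polarized at 10°.
I₂ = I₁ · cos²(67°) = 368.5 · 0.1527 = 56.26 W/m².
I₃ = I₂ · cos²(26°) = 56.26 · 0.8078 = 45.45 W/m².
That is 6.167% of the incident intensity.

≈ 6.17%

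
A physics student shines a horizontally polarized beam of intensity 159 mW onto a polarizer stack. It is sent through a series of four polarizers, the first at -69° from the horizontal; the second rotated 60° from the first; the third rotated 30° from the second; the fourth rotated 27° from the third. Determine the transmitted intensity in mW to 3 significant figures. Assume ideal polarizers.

I₁ = 159 mW · cos²(69°) = 20.42 mW.
I₂ = I₁ · cos²(60°) = 20.42 · 0.25 = 5.105 mW.
I₃ = I₂ · cos²(30°) = 5.105 · 0.75 = 3.829 mW.
I₄ = I₃ · cos²(27°) = 3.829 · 0.7939 = 3.04 mW.

I ≈ 3.04 mW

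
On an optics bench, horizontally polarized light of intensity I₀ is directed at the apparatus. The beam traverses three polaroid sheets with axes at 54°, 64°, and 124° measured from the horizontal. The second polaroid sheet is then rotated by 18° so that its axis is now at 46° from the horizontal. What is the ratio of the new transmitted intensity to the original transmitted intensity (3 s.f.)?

I_new/I_old ≈ 0.175

Before rotation:
By Malus's law, I₁ = I₀ cos²(54° − 0°) = I₀ cos²(54°) = 0.3455 I₀.
I₂ = I₁ cos²(64° − 54°) = 0.3455 I₀ · cos²(10°) = 0.3351 I₀.
I₃ = I₂ cos²(124° − 64°) = 0.3351 I₀ · cos²(60°) = 0.08377 I₀.
After rotation:
I₁ = I₀ cos²(54° − 0°) = I₀ cos²(54°) = 0.3455 I₀.
I₂ = I₁ cos²(46° − 54°) = 0.3455 I₀ · cos²(8°) = 0.3388 I₀.
I₃ = I₂ cos²(124° − 46°) = 0.3388 I₀ · cos²(78°) = 0.01465 I₀.
Ratio = 0.01465 / 0.08377 = 0.1748.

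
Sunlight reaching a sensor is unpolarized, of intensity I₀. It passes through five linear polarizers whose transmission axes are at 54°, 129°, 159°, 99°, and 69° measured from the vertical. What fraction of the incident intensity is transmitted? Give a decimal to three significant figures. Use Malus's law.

Unpolarized light through the first polarizer → I₁ = ½ I₀, now polarized at 54°.
I₂ = I₁ cos²(129° − 54°) = 0.5 I₀ · cos²(75°) = 0.03349 I₀.
I₃ = I₂ cos²(159° − 129°) = 0.03349 I₀ · cos²(30°) = 0.02512 I₀.
I₄ = I₃ cos²(99° − 159°) = 0.02512 I₀ · cos²(60°) = 0.00628 I₀.
I₅ = I₄ cos²(69° − 99°) = 0.00628 I₀ · cos²(30°) = 0.00471 I₀.
Transmitted fraction = 0.00471.

≈ 0.00471 I₀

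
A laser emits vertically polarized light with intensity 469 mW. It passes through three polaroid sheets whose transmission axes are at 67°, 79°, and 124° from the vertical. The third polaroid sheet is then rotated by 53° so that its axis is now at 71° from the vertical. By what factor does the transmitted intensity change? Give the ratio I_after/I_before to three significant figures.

I_new/I_old ≈ 1.96

Before rotation:
I₁ = I₀ cos²(67° − 0°) = I₀ cos²(67°) = 0.1527 I₀.
I₂ = I₁ cos²(79° − 67°) = 0.1527 I₀ · cos²(12°) = 0.1461 I₀.
I₃ = I₂ cos²(124° − 79°) = 0.1461 I₀ · cos²(45°) = 0.07304 I₀.
After rotation:
I₁ = I₀ cos²(67° − 0°) = I₀ cos²(67°) = 0.1527 I₀.
I₂ = I₁ cos²(79° − 67°) = 0.1527 I₀ · cos²(12°) = 0.1461 I₀.
I₃ = I₂ cos²(71° − 79°) = 0.1461 I₀ · cos²(8°) = 0.1432 I₀.
Ratio = 0.1432 / 0.07304 = 1.961.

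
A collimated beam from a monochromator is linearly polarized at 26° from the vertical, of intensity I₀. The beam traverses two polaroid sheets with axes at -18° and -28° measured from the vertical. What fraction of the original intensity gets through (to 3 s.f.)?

By Malus's law, I₁ = I₀ cos²(-18° − 26°) = I₀ cos²(44°) = 0.5174 I₀.
I₂ = I₁ cos²(-28° + 18°) = 0.5174 I₀ · cos²(10°) = 0.5018 I₀.
Transmitted fraction = 0.5018.

≈ 0.502 I₀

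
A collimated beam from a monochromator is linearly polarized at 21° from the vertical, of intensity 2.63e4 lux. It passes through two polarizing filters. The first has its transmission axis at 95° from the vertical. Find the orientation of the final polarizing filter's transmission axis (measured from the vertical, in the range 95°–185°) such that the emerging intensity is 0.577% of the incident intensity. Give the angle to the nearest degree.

θ ≈ 169°

By Malus's law, I₁ = I₀ cos²(95° − 21°) = I₀ cos²(74°) = 0.07598 I₀.
Need I₂/I₀ = 0.00577, so cos²(θ − 95°) = 0.00577 / 0.07598 = 0.07595.
θ − 95° = arccos(√0.07595) = 74.0°, giving θ ≈ 95 + 74.0 = 169.0°.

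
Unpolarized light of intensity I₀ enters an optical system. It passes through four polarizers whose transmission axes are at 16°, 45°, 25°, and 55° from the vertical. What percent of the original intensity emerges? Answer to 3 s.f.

Unpolarized light through the first polarizer → I₁ = ½ I₀, now polarized at 16°.
I₂ = I₁ cos²(45° − 16°) = 0.5 I₀ · cos²(29°) = 0.3825 I₀.
I₃ = I₂ cos²(25° − 45°) = 0.3825 I₀ · cos²(20°) = 0.3377 I₀.
I₄ = I₃ cos²(55° − 25°) = 0.3377 I₀ · cos²(30°) = 0.2533 I₀.
That is 25.33% of the incident intensity.

≈ 25.3%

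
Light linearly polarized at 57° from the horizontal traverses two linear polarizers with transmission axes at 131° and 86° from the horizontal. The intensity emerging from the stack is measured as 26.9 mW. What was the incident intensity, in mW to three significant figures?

I₁ = I₀ cos²(131° − 57°) = I₀ cos²(74°) = 0.07598 I₀.
I₂ = I₁ cos²(86° − 131°) = 0.07598 I₀ · cos²(45°) = 0.03799 I₀.
So 26.9 mW = 0.03799 I₀, giving I₀ = 26.9/0.03799 = 708.1 mW.

I₀ ≈ 708 mW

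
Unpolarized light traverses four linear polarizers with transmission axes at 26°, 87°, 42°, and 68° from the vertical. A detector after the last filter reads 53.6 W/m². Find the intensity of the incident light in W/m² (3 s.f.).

I₀ ≈ 1130 W/m²

Unpolarized light through the first polarizer → I₁ = ½ I₀, now polarized at 26°.
I₂ = I₁ cos²(87° − 26°) = 0.5 I₀ · cos²(61°) = 0.1175 I₀.
I₃ = I₂ cos²(42° − 87°) = 0.1175 I₀ · cos²(45°) = 0.05876 I₀.
I₄ = I₃ cos²(68° − 42°) = 0.05876 I₀ · cos²(26°) = 0.04747 I₀.
So 53.6 W/m² = 0.04747 I₀, giving I₀ = 53.6/0.04747 = 1129 W/m².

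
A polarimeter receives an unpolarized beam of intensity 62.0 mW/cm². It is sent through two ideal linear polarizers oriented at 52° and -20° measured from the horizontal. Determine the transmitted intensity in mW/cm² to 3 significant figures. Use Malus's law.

Unpolarized light through the first polarizer → I₁ = 62.0 mW/cm²/2 = 31 mW/cm², polarized at 52°.
I₂ = I₁ · cos²(72°) = 31 · 0.09549 = 2.96 mW/cm².

I ≈ 2.96 mW/cm²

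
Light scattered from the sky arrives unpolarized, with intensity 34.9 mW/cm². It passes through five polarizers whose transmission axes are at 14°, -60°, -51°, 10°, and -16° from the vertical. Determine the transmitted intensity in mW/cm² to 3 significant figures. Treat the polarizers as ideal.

I ≈ 0.246 mW/cm²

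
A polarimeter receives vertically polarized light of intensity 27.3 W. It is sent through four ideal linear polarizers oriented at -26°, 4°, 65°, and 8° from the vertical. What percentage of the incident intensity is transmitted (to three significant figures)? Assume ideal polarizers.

≈ 4.22%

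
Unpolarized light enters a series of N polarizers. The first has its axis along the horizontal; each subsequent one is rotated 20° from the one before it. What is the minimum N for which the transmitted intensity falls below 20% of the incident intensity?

N = 9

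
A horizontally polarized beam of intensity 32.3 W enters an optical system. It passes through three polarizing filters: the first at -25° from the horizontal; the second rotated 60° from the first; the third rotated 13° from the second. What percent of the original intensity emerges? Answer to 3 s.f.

I₁ = 32.3 W · cos²(25°) = 26.53 W.
I₂ = I₁ · cos²(60°) = 26.53 · 0.25 = 6.633 W.
I₃ = I₂ · cos²(13°) = 6.633 · 0.9494 = 6.297 W.
That is 19.5% of the incident intensity.

≈ 19.5%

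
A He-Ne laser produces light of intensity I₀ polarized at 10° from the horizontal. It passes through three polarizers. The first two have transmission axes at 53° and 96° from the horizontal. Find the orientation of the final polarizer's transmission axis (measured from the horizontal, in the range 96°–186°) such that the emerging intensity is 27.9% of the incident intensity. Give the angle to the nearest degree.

θ ≈ 105°

By Malus's law, I₁ = I₀ cos²(53° − 10°) = I₀ cos²(43°) = 0.5349 I₀.
I₂ = I₁ cos²(96° − 53°) = 0.5349 I₀ · cos²(43°) = 0.2861 I₀.
Need I₃/I₀ = 0.279, so cos²(θ − 96°) = 0.279 / 0.2861 = 0.9752.
θ − 96° = arccos(√0.9752) = 9.1°, giving θ ≈ 96 + 9.1 = 105.1°.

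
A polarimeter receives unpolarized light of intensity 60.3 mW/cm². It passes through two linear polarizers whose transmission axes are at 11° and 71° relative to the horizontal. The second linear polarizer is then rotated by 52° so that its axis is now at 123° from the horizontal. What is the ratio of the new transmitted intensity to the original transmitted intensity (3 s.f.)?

I_new/I_old ≈ 0.561

Before rotation:
Unpolarized light through the first polarizer → I₁ = ½ I₀, now polarized at 11°.
I₂ = I₁ cos²(71° − 11°) = 0.5 I₀ · cos²(60°) = 0.125 I₀.
After rotation:
Unpolarized light through the first polarizer → I₁ = ½ I₀, now polarized at 11°.
Angle between axes 1 and 2: 68°. I₂ = 0.5 I₀ · cos²(68°) = 0.07017 I₀.
Ratio = 0.07017 / 0.125 = 0.5613.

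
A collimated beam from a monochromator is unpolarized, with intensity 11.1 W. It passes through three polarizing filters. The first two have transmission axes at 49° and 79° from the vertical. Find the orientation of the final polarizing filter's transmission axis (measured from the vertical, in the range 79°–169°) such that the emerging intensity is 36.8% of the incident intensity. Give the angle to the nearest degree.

θ ≈ 87°

Unpolarized light through the first polarizer → I₁ = ½ I₀, now polarized at 49°.
I₂ = I₁ cos²(79° − 49°) = 0.5 I₀ · cos²(30°) = 0.375 I₀.
Need I₃/I₀ = 0.368, so cos²(θ − 79°) = 0.368 / 0.375 = 0.9813.
θ − 79° = arccos(√0.9813) = 7.9°, giving θ ≈ 79 + 7.9 = 86.9°.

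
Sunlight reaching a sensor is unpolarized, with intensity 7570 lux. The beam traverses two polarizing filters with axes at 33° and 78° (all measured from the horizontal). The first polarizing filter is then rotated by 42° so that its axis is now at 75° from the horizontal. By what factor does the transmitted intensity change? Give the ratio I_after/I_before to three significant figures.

I_new/I_old ≈ 1.99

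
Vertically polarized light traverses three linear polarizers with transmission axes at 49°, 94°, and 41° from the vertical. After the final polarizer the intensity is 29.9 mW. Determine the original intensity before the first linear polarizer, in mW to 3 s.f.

I₁ = I₀ cos²(49° − 0°) = I₀ cos²(49°) = 0.4304 I₀.
I₂ = I₁ cos²(94° − 49°) = 0.4304 I₀ · cos²(45°) = 0.2152 I₀.
I₃ = I₂ cos²(41° − 94°) = 0.2152 I₀ · cos²(53°) = 0.07794 I₀.
So 29.9 mW = 0.07794 I₀, giving I₀ = 29.9/0.07794 = 383.6 mW.

I₀ ≈ 384 mW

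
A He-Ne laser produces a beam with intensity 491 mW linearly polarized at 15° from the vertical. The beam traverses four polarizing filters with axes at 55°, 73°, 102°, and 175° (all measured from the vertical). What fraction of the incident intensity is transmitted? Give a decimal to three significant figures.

I/I₀ ≈ 0.0347

I₁ = 491 mW · cos²(40°) = 288.1 mW.
I₂ = I₁ · cos²(18°) = 288.1 · 0.9045 = 260.6 mW.
I₃ = I₂ · cos²(29°) = 260.6 · 0.765 = 199.4 mW.
I₄ = I₃ · cos²(73°) = 199.4 · 0.08548 = 17.04 mW.
Transmitted fraction = 0.03471.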